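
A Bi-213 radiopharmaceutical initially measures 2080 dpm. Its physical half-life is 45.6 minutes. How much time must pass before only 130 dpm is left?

130/2080 = 1/16, so 4 half-lives have elapsed.
t = 4 × 45.6 = 182.4 minutes.

182.4 minutes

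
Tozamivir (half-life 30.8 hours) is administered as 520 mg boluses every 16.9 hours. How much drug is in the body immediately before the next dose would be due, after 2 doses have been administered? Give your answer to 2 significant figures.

The 2 doses were given 33.8, 16.9 hours ago.
Total = 520·(1/2)^(33.8/30.8) + 520·(1/2)^(16.9/30.8)
      = 243.03 + 355.49 ≈ 598.52 mg.

600 mg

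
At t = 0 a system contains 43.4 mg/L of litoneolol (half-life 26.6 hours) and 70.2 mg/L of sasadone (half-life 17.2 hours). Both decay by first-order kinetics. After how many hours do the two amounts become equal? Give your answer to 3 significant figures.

Set 43.4·(1/2)^(t/26.6) = 70.2·(1/2)^(t/17.2).
Taking log₂: log₂(43.4/70.2) = t·(1/26.6 − 1/17.2).
log₂(0.61823) = -0.69378; 1/26.6 − 1/17.2 = -0.020546.
t = -0.69378 / -0.020546 ≈ 33.768 hours.

33.8 hours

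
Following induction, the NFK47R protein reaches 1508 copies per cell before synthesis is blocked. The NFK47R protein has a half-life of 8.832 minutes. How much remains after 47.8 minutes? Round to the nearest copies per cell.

35 copies per cell

Number of half-lives: n = 47.8/8.832 ≈ 5.4121.
Remaining = 1508 × (1/2)^5.4121 = 1508 × 0.023485 ≈ 35.415 copies per cell.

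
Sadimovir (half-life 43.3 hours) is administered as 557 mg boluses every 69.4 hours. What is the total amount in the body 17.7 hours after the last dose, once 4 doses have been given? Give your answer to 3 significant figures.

The 4 doses were given 225.9, 156.5, 87.1, 17.7 hours ago.
Total = 557·(1/2)^(225.9/43.3) + 557·(1/2)^(156.5/43.3) + 557·(1/2)^(87.1/43.3) + 557·(1/2)^(17.7/43.3)
      = 14.975 + 45.482 + 138.14 + 419.57 ≈ 618.16 mg.

618 mg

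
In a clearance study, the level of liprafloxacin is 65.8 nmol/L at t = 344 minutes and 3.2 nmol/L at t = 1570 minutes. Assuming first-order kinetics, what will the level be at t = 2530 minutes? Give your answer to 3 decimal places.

Over Δt = 1570 − 344 = 1226 minutes, the level fell by a factor of 65.8/3.2 ≈ 20.562.
n = log₂(20.562) ≈ 4.3619 half-lives, so t½ = 1226/4.3619 ≈ 281.07 minutes.
From t = 1570 to t = 2530: 3.2 × (1/2)^((2530−1570)/281.07) ≈ 0.29989 nmol/L.

0.300 nmol/L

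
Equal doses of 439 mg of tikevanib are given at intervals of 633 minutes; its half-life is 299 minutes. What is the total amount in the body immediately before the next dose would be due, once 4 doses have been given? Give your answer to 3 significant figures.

131 mg

The 4 doses were given 2532, 1899, 1266, 633 minutes ago.
Total = 439·(1/2)^(2532/299) + 439·(1/2)^(1899/299) + 439·(1/2)^(1266/299) + 439·(1/2)^(633/299)
      = 1.2396 + 5.3774 + 23.328 + 101.2 ≈ 131.14 mg.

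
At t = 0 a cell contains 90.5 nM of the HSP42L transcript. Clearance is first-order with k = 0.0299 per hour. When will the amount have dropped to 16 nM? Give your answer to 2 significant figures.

58 hours

t½ = ln 2 / k = 0.69315 / 0.0299 ≈ 23.182 hours.
Fraction remaining = 16/90.5 ≈ 0.1768.
n = log₂(90.5/16) = ln(5.6562)/ln 2 ≈ 2.4998 half-lives.
t = n × t½ = 2.4998 × 23.182 ≈ 57.952 hours.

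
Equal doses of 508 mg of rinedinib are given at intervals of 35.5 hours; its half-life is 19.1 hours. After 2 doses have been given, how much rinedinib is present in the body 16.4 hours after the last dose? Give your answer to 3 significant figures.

357 mg

The 2 doses were given 51.9, 16.4 hours ago.
Total = 508·(1/2)^(51.9/19.1) + 508·(1/2)^(16.4/19.1)
      = 77.247 + 280.15 ≈ 357.4 mg.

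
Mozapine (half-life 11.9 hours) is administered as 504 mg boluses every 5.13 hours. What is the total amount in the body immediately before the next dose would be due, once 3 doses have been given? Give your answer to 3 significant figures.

The 3 doses were given 15.39, 10.26, 5.13 hours ago.
Total = 504·(1/2)^(15.39/11.9) + 504·(1/2)^(10.26/11.9) + 504·(1/2)^(5.13/11.9)
      = 205.64 + 277.26 + 373.82 ≈ 856.72 mg.

857 mg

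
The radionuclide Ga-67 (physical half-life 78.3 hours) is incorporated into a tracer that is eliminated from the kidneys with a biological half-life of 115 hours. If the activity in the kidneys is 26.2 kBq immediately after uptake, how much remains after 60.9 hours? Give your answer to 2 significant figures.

1/t_eff = 1/t_phys + 1/t_biol = 1/78.3 + 1/115 = 0.021467 per hour.
t_eff = 78.3 × 115 / (78.3 + 115) ≈ 46.583 hours.
Remaining = 26.2 × (1/2)^(60.9/46.583) = 26.2 × (1/2)^1.3073 ≈ 10.586 kBq.

11 kBq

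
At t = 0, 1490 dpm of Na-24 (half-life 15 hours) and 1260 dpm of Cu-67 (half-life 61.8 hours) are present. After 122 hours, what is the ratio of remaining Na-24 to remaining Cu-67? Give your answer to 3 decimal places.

Na-24: 1490 × (1/2)^(122/15) = 1490 × (1/2)^8.1333 ≈ 5.3065 dpm.
Cu-67: 1260 × (1/2)^(122/61.8) = 1260 × (1/2)^1.9741 ≈ 320.7 dpm.
Ratio ≈ 5.3065 / 320.7 ≈ 0.016546.

0.017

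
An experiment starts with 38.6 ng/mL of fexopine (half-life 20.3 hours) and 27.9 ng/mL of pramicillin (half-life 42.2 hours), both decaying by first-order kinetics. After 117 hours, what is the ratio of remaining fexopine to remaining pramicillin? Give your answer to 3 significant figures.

0.174

fexopine: 38.6 × (1/2)^(117/20.3) = 38.6 × (1/2)^5.7635 ≈ 0.71054 ng/mL.
pramicillin: 27.9 × (1/2)^(117/42.2) = 27.9 × (1/2)^2.7725 ≈ 4.0831 ng/mL.
Ratio ≈ 0.71054 / 4.0831 ≈ 0.17402.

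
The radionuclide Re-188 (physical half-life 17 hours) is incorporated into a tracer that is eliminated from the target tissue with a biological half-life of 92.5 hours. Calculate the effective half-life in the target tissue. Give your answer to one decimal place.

1/t_eff = 1/t_phys + 1/t_biol = 1/17 + 1/92.5 = 0.069634 per hour.
t_eff = 17 × 92.5 / (17 + 92.5) ≈ 14.361 hours.

14.4 hours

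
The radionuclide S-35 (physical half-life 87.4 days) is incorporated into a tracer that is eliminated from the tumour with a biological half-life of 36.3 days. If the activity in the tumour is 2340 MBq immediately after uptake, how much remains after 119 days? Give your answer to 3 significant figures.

93.9 MBq

1/t_eff = 1/t_phys + 1/t_biol = 1/87.4 + 1/36.3 = 0.03899 per day.
t_eff = 87.4 × 36.3 / (87.4 + 36.3) ≈ 25.648 days.
Remaining = 2340 × (1/2)^(119/25.648) = 2340 × (1/2)^4.6398 ≈ 93.864 MBq.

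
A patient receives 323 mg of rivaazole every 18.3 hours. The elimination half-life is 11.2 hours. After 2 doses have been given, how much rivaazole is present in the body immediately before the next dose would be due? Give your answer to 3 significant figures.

The 2 doses were given 36.6, 18.3 hours ago.
Total = 323·(1/2)^(36.6/11.2) + 323·(1/2)^(18.3/11.2)
      = 33.534 + 104.07 ≈ 137.61 mg.

138 mg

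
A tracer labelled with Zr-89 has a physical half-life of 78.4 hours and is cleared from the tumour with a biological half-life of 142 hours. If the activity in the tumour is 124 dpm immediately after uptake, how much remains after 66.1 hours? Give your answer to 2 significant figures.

1/t_eff = 1/t_phys + 1/t_biol = 1/78.4 + 1/142 = 0.019797 per hour.
t_eff = 78.4 × 142 / (78.4 + 142) ≈ 50.512 hours.
Remaining = 124 × (1/2)^(66.1/50.512) = 124 × (1/2)^1.3086 ≈ 50.06 dpm.

50 dpm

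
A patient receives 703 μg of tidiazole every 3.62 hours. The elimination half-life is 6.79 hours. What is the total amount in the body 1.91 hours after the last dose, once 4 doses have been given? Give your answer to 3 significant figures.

1450 μg

The 4 doses were given 12.77, 9.15, 5.53, 1.91 hours ago.
Total = 703·(1/2)^(12.77/6.79) + 703·(1/2)^(9.15/6.79) + 703·(1/2)^(5.53/6.79) + 703·(1/2)^(1.91/6.79)
      = 190.9 + 276.25 + 399.75 + 578.46 ≈ 1445.4 μg.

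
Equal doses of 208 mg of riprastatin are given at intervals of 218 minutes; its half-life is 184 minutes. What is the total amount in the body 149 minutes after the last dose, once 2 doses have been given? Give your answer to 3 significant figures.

171 mg

The 2 doses were given 367, 149 minutes ago.
Total = 208·(1/2)^(367/184) + 208·(1/2)^(149/184)
      = 52.196 + 118.66 ≈ 170.85 mg.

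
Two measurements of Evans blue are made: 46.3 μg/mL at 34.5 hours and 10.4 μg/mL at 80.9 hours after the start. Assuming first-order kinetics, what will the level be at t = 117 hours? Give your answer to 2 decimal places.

3.25 μg/mL

Over Δt = 80.9 − 34.5 = 46.4 hours, the level fell by a factor of 46.3/10.4 ≈ 4.4519.
n = log₂(4.4519) ≈ 2.1544 half-lives, so t½ = 46.4/2.1544 ≈ 21.537 hours.
From t = 80.9 to t = 117: 10.4 × (1/2)^((117−80.9)/21.537) ≈ 3.2543 μg/mL.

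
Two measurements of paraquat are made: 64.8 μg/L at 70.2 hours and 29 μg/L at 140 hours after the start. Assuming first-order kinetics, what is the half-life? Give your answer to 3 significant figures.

Over Δt = 140 − 70.2 = 69.8 hours, the level fell by a factor of 64.8/29 ≈ 2.2345.
n = log₂(2.2345) ≈ 1.1599 half-lives, so t½ = 69.8/1.1599 ≈ 60.175 hours.

60.2 hours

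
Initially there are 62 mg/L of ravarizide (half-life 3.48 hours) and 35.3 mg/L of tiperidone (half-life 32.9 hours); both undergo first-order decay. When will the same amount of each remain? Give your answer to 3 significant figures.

Set 62·(1/2)^(t/3.48) = 35.3·(1/2)^(t/32.9).
Taking log₂: log₂(62/35.3) = t·(1/3.48 − 1/32.9).
log₂(1.7564) = 0.8126; 1/3.48 − 1/32.9 = 0.25696.
t = 0.8126 / 0.25696 ≈ 3.1623 hours.

3.16 hours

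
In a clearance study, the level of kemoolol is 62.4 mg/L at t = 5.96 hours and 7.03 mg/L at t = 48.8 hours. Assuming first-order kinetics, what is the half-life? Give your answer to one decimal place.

Over Δt = 48.8 − 5.96 = 42.84 hours, the level fell by a factor of 62.4/7.03 ≈ 8.8762.
n = log₂(8.8762) ≈ 3.1499 half-lives, so t½ = 42.84/3.1499 ≈ 13.6 hours.

13.6 hours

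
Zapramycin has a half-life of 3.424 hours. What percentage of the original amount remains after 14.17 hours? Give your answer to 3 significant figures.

n = 14.17/3.424 ≈ 4.1384 half-lives.
Fraction remaining = (1/2)^4.1384 ≈ 0.056782, i.e. 5.6782%.

5.68%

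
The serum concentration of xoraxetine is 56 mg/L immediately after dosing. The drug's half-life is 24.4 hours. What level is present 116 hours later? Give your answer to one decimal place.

2.1 mg/L

Number of half-lives: n = 116/24.4 ≈ 4.7541.
Remaining = 56 × (1/2)^4.7541 = 56 × 0.037057 ≈ 2.0752 mg/L.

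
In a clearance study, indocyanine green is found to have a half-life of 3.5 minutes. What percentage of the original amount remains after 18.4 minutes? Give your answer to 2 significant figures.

2.6%

n = 18.4/3.5 ≈ 5.2571 half-lives.
Fraction remaining = (1/2)^5.2571 ≈ 0.026148, i.e. 2.6148%.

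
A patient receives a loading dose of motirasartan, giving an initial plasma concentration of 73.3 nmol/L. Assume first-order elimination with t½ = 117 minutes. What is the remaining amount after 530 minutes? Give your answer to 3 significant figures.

3.17 nmol/L

Number of half-lives: n = 530/117 ≈ 4.5299.
Remaining = 73.3 × (1/2)^4.5299 = 73.3 × 0.043287 ≈ 3.173 nmol/L.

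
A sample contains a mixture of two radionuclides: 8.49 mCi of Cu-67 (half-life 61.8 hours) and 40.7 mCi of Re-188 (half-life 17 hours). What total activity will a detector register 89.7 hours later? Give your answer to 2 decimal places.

Cu-67: 8.49 × (1/2)^(89.7/61.8) = 8.49 × (1/2)^1.4515 ≈ 3.1044 mCi.
Re-188: 40.7 × (1/2)^(89.7/17) = 40.7 × (1/2)^5.2765 ≈ 1.0501 mCi.
Total = 3.1044 + 1.0501 ≈ 4.1545 mCi.

4.15 mCi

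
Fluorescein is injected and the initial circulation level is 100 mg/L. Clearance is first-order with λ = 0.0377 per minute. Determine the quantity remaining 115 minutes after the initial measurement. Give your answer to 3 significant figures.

t½ = ln 2 / λ = 0.69315 / 0.0377 ≈ 18.386 minutes.
Number of half-lives: n = 115/18.386 ≈ 6.2548.
Remaining = 100 × (1/2)^6.2548 = 100 × 0.013095 ≈ 1.3095 mg/L.

1.31 mg/L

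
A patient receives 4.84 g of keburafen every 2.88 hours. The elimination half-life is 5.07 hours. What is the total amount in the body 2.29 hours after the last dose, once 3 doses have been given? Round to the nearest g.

The 3 doses were given 8.05, 5.17, 2.29 hours ago.
Total = 4.84·(1/2)^(8.05/5.07) + 4.84·(1/2)^(5.17/5.07) + 4.84·(1/2)^(2.29/5.07)
      = 1.6102 + 2.3871 + 3.539 ≈ 7.5363 g.

8 g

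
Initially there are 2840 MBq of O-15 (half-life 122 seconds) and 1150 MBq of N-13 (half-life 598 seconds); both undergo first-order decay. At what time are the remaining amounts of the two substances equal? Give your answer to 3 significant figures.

Set 2840·(1/2)^(t/122) = 1150·(1/2)^(t/598).
Taking log₂: log₂(2840/1150) = t·(1/122 − 1/598).
log₂(2.4696) = 1.3043; 1/122 − 1/598 = 0.0065245.
t = 1.3043 / 0.0065245 ≈ 199.9 seconds.

200 seconds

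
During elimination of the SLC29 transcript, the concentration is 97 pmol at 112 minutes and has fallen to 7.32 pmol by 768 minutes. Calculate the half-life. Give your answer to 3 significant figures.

176 minutes

Over Δt = 768 − 112 = 656 minutes, the level fell by a factor of 97/7.32 ≈ 13.251.
n = log₂(13.251) ≈ 3.7281 half-lives, so t½ = 656/3.7281 ≈ 175.96 minutes.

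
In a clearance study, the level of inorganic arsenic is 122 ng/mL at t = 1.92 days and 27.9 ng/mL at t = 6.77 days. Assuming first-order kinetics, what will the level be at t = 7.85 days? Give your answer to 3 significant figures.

Over Δt = 6.77 − 1.92 = 4.85 days, the level fell by a factor of 122/27.9 ≈ 4.3728.
n = log₂(4.3728) ≈ 2.1285 half-lives, so t½ = 4.85/2.1285 ≈ 2.2786 days.
From t = 6.77 to t = 7.85: 27.9 × (1/2)^((7.85−6.77)/2.2786) ≈ 20.087 ng/mL.

20.1 ng/mL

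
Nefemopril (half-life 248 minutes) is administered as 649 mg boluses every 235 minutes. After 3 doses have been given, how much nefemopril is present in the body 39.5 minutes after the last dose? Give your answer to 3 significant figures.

1040 mg

The 3 doses were given 509.5, 274.5, 39.5 minutes ago.
Total = 649·(1/2)^(509.5/248) + 649·(1/2)^(274.5/248) + 649·(1/2)^(39.5/248)
      = 156.24 + 301.33 + 581.16 ≈ 1038.7 mg.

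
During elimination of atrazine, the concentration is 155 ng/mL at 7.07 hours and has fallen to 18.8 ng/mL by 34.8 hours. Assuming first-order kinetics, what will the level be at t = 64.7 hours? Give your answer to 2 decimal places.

Over Δt = 34.8 − 7.07 = 27.73 hours, the level fell by a factor of 155/18.8 ≈ 8.2447.
n = log₂(8.2447) ≈ 3.0435 half-lives, so t½ = 27.73/3.0435 ≈ 9.1113 hours.
From t = 34.8 to t = 64.7: 18.8 × (1/2)^((64.7−34.8)/9.1113) ≈ 1.9333 ng/mL.

1.93 ng/mL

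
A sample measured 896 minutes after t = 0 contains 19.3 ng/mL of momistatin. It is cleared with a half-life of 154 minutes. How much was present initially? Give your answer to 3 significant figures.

1090 ng/mL

Number of half-lives elapsed: n = 896/154 ≈ 5.8182.
A₀ = A × 2^n = 19.3 × 2^5.8182 = 19.3 × 56.422 ≈ 1088.9 ng/mL.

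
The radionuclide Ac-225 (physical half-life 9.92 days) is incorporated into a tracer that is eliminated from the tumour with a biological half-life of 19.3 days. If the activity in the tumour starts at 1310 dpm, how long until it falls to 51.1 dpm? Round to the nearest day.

31 days

1/t_eff = 1/t_phys + 1/t_biol = 1/9.92 + 1/19.3 = 0.15262 per day.
t_eff = 9.92 × 19.3 / (9.92 + 19.3) ≈ 6.5522 days.
n = log₂(1310/51.1) ≈ 4.6801; t = 4.6801 × 6.5522 ≈ 30.665 days.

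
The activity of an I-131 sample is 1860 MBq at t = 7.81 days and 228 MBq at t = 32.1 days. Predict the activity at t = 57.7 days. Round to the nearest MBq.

Over Δt = 32.1 − 7.81 = 24.29 days, the level fell by a factor of 1860/228 ≈ 8.1579.
n = log₂(8.1579) ≈ 3.0282 half-lives, so t½ = 24.29/3.0282 ≈ 8.0213 days.
From t = 32.1 to t = 57.7: 228 × (1/2)^((57.7−32.1)/8.0213) ≈ 24.957 MBq.

25 MBq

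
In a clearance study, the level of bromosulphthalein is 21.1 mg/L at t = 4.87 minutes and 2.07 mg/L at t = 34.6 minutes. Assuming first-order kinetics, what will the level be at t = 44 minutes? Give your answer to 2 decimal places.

Over Δt = 34.6 − 4.87 = 29.73 minutes, the level fell by a factor of 21.1/2.07 ≈ 10.193.
n = log₂(10.193) ≈ 3.3495 half-lives, so t½ = 29.73/3.3495 ≈ 8.8758 minutes.
From t = 34.6 to t = 44: 2.07 × (1/2)^((44−34.6)/8.8758) ≈ 0.99349 mg/L.

0.99 mg/L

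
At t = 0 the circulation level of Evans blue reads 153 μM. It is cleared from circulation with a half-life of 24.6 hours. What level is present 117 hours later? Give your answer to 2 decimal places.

5.66 μM

Number of half-lives: n = 117/24.6 ≈ 4.7561.
Remaining = 153 × (1/2)^4.7561 = 153 × 0.037006 ≈ 5.6619 μM.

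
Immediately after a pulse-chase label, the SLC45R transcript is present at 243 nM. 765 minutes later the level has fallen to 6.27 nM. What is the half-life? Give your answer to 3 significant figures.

145 minutes

A/A₀ = 6.27/243 ≈ 0.025802.
n = log₂(38.756) ≈ 5.2763 half-lives elapsed in 765 minutes.
t½ = 765/5.2763 ≈ 144.99 minutes.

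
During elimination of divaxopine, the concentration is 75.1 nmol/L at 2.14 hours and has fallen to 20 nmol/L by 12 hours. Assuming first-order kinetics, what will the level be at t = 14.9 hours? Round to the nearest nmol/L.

14 nmol/L

Over Δt = 12 − 2.14 = 9.86 hours, the level fell by a factor of 75.1/20 ≈ 3.755.
n = log₂(3.755) ≈ 1.9088 half-lives, so t½ = 9.86/1.9088 ≈ 5.1655 hours.
From t = 12 to t = 14.9: 20 × (1/2)^((14.9−12)/5.1655) ≈ 13.553 nmol/L.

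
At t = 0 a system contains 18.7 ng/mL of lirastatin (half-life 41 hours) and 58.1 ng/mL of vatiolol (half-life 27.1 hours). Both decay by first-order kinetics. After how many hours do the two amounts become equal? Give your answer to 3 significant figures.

Set 18.7·(1/2)^(t/41) = 58.1·(1/2)^(t/27.1).
Taking log₂: log₂(18.7/58.1) = t·(1/41 − 1/27.1).
log₂(0.32186) = -1.6355; 1/41 − 1/27.1 = -0.01251.
t = -1.6355 / -0.01251 ≈ 130.73 hours.

131 hours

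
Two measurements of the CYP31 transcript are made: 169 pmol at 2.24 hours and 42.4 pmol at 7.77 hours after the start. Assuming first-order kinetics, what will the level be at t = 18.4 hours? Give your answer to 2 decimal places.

Over Δt = 7.77 − 2.24 = 5.53 hours, the level fell by a factor of 169/42.4 ≈ 3.9858.
n = log₂(3.9858) ≈ 1.9949 half-lives, so t½ = 5.53/1.9949 ≈ 2.7721 hours.
From t = 7.77 to t = 18.4: 42.4 × (1/2)^((18.4−7.77)/2.7721) ≈ 2.9718 pmol.

2.97 pmol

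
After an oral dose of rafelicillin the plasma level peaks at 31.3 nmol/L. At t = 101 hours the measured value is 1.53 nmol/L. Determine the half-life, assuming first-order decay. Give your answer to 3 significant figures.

A/A₀ = 1.53/31.3 ≈ 0.048882.
n = log₂(20.458) ≈ 4.3546 half-lives elapsed in 101 hours.
t½ = 101/4.3546 ≈ 23.194 hours.

23.2 hours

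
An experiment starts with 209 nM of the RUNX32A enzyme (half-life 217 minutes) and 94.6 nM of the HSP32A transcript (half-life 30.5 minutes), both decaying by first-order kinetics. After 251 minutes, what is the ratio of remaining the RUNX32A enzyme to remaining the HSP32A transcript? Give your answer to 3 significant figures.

297

RUNX32A enzyme: 209 × (1/2)^(251/217) = 209 × (1/2)^1.1567 ≈ 93.745 nM.
HSP32A transcript: 94.6 × (1/2)^(251/30.5) = 94.6 × (1/2)^8.2295 ≈ 0.31518 nM.
Ratio ≈ 93.745 / 0.31518 ≈ 297.43.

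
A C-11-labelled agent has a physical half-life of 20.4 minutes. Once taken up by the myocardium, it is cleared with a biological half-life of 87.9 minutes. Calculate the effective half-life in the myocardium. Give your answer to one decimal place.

16.6 minutes

1/t_eff = 1/t_phys + 1/t_biol = 1/20.4 + 1/87.9 = 0.060396 per minute.
t_eff = 20.4 × 87.9 / (20.4 + 87.9) ≈ 16.557 minutes.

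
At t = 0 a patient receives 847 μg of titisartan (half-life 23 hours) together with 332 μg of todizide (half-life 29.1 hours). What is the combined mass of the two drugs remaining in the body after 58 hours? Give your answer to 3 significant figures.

titisartan: 847 × (1/2)^(58/23) = 847 × (1/2)^2.5217 ≈ 147.49 μg.
todizide: 332 × (1/2)^(58/29.1) = 332 × (1/2)^1.9931 ≈ 83.396 μg.
Total = 147.49 + 83.396 ≈ 230.89 μg.

231 μg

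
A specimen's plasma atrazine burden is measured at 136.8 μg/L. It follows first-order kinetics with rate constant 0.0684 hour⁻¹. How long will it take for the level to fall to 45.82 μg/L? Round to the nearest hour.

16 hours

t½ = ln 2 / λ = 0.69315 / 0.0684 ≈ 10.134 hours.
Fraction remaining = 45.82/136.8 ≈ 0.33494.
n = log₂(136.8/45.82) = ln(2.9856)/ln 2 ≈ 1.578 half-lives.
t = n × t½ = 1.578 × 10.134 ≈ 15.991 hours.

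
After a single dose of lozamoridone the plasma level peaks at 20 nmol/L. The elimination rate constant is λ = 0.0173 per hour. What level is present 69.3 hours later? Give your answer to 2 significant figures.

6.0 nmol/L

t½ = ln 2 / λ = 0.69315 / 0.0173 ≈ 40.066 hours.
Number of half-lives: n = 69.3/40.066 ≈ 1.7296.
Remaining = 20 × (1/2)^1.7296 = 20 × 0.30153 ≈ 6.0306 nmol/L.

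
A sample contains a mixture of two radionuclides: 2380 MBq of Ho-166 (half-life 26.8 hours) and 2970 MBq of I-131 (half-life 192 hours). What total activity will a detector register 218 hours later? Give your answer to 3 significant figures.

1360 MBq

Ho-166: 2380 × (1/2)^(218/26.8) = 2380 × (1/2)^8.1343 ≈ 8.4703 MBq.
I-131: 2970 × (1/2)^(218/192) = 2970 × (1/2)^1.1354 ≈ 1352 MBq.
Total = 8.4703 + 1352 ≈ 1360.4 MBq.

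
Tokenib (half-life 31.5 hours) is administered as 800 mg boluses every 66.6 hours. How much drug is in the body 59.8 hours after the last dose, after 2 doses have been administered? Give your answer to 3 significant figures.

264 mg

The 2 doses were given 126.4, 59.8 hours ago.
Total = 800·(1/2)^(126.4/31.5) + 800·(1/2)^(59.8/31.5)
      = 49.562 + 214.59 ≈ 264.15 mg.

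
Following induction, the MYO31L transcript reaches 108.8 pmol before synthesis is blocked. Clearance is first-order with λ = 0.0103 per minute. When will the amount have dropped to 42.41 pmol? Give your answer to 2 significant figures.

91 minutes

t½ = ln 2 / λ = 0.69315 / 0.0103 ≈ 67.296 minutes.
Fraction remaining = 42.41/108.8 ≈ 0.3898.
n = log₂(108.8/42.41) = ln(2.5654)/ln 2 ≈ 1.3592 half-lives.
t = n × t½ = 1.3592 × 67.296 ≈ 91.469 minutes.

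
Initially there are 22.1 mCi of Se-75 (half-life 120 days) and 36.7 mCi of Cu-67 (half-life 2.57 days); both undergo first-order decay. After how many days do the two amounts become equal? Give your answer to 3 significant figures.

Set 22.1·(1/2)^(t/120) = 36.7·(1/2)^(t/2.57).
Taking log₂: log₂(22.1/36.7) = t·(1/120 − 1/2.57).
log₂(0.60218) = -0.73173; 1/120 − 1/2.57 = -0.38077.
t = -0.73173 / -0.38077 ≈ 1.9217 days.

1.92 days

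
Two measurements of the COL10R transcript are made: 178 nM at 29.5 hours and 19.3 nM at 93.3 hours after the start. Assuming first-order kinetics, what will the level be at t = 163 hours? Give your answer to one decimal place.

Over Δt = 93.3 − 29.5 = 63.8 hours, the level fell by a factor of 178/19.3 ≈ 9.2228.
n = log₂(9.2228) ≈ 3.2052 half-lives, so t½ = 63.8/3.2052 ≈ 19.905 hours.
From t = 93.3 to t = 163: 19.3 × (1/2)^((163−93.3)/19.905) ≈ 1.704 nM.

1.7 nM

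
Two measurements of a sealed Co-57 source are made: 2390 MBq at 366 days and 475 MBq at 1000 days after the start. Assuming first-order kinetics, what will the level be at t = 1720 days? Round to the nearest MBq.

Over Δt = 1000 − 366 = 634 days, the level fell by a factor of 2390/475 ≈ 5.0316.
n = log₂(5.0316) ≈ 2.331 half-lives, so t½ = 634/2.331 ≈ 271.98 days.
From t = 1000 to t = 1720: 475 × (1/2)^((1720−1000)/271.98) ≈ 75.824 MBq.

76 MBq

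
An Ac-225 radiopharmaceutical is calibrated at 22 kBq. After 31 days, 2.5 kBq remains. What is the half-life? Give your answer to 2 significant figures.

A/A₀ = 2.5/22 ≈ 0.11364.
n = log₂(8.8) ≈ 3.1375 half-lives elapsed in 31 days.
t½ = 31/3.1375 ≈ 9.8805 days.

9.9 days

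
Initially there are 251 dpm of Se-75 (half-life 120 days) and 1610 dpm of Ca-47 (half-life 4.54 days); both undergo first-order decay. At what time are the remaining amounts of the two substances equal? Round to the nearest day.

13 days

Set 251·(1/2)^(t/120) = 1610·(1/2)^(t/4.54).
Taking log₂: log₂(251/1610) = t·(1/120 − 1/4.54).
log₂(0.1559) = -2.6813; 1/120 − 1/4.54 = -0.21193.
t = -2.6813 / -0.21193 ≈ 12.652 days.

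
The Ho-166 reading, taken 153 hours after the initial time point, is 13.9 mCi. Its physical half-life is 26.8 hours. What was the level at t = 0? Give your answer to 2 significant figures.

730 mCi

Number of half-lives elapsed: n = 153/26.8 ≈ 5.709.
A₀ = A × 2^n = 13.9 × 2^5.709 = 13.9 × 52.308 ≈ 727.08 mCi.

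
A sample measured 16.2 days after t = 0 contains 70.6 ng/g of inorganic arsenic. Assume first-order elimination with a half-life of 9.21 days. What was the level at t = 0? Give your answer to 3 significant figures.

Number of half-lives elapsed: n = 16.2/9.21 ≈ 1.759.
A₀ = A × 2^n = 70.6 × 2^1.759 = 70.6 × 3.3845 ≈ 238.95 ng/g.

239 ng/g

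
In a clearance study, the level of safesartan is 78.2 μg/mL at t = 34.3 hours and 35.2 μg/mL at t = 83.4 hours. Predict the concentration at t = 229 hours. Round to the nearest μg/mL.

Over Δt = 83.4 − 34.3 = 49.1 hours, the level fell by a factor of 78.2/35.2 ≈ 2.2216.
n = log₂(2.2216) ≈ 1.1516 half-lives, so t½ = 49.1/1.1516 ≈ 42.637 hours.
From t = 83.4 to t = 229: 35.2 × (1/2)^((229−83.4)/42.637) ≈ 3.3003 μg/mL.

3 μg/mL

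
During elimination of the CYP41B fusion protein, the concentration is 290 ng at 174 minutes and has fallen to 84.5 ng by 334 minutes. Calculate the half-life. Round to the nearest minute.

Over Δt = 334 − 174 = 160 minutes, the level fell by a factor of 290/84.5 ≈ 3.432.
n = log₂(3.432) ≈ 1.779 half-lives, so t½ = 160/1.779 ≈ 89.937 minutes.

90 minutes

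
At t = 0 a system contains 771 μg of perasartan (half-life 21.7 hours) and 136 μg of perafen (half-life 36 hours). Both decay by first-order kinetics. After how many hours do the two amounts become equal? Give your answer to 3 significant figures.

Set 771·(1/2)^(t/21.7) = 136·(1/2)^(t/36).
Taking log₂: log₂(771/136) = t·(1/21.7 − 1/36).
log₂(5.6691) = 2.5031; 1/21.7 − 1/36 = 0.018305.
t = 2.5031 / 0.018305 ≈ 136.74 hours.

137 hours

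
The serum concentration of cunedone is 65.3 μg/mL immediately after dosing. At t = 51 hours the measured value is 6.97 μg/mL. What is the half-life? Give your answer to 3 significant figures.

15.8 hours

A/A₀ = 6.97/65.3 ≈ 0.10674.
n = log₂(9.3687) ≈ 3.2279 half-lives elapsed in 51 hours.
t½ = 51/3.2279 ≈ 15.8 hours.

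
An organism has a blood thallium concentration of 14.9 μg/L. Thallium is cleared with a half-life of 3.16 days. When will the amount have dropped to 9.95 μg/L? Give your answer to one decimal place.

1.8 days

Fraction remaining = 9.95/14.9 ≈ 0.66779.
n = log₂(14.9/9.95) = ln(1.4975)/ln 2 ≈ 0.58254 half-lives.
t = n × t½ = 0.58254 × 3.16 ≈ 1.8408 days.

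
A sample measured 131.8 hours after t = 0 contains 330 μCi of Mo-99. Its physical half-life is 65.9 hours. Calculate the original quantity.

Number of half-lives elapsed: n = 131.8/65.9 ≈ 2.
A₀ = A × 2^n = 330 × 2^2 = 330 × 4 ≈ 1320 μCi.

1320 μCi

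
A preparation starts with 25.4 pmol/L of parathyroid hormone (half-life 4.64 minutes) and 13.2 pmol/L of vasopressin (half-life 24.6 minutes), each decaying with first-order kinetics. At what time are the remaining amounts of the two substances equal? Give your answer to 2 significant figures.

Set 25.4·(1/2)^(t/4.64) = 13.2·(1/2)^(t/24.6).
Taking log₂: log₂(25.4/13.2) = t·(1/4.64 − 1/24.6).
log₂(1.9242) = 0.94429; 1/4.64 − 1/24.6 = 0.17487.
t = 0.94429 / 0.17487 ≈ 5.4001 minutes.

5.4 minutes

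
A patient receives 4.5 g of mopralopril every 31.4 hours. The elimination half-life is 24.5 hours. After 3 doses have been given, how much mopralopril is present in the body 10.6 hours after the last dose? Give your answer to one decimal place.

The 3 doses were given 73.4, 42, 10.6 hours ago.
Total = 4.5·(1/2)^(73.4/24.5) + 4.5·(1/2)^(42/24.5) + 4.5·(1/2)^(10.6/24.5)
      = 0.56409 + 1.3714 + 3.334 ≈ 5.2695 g.

5.3 g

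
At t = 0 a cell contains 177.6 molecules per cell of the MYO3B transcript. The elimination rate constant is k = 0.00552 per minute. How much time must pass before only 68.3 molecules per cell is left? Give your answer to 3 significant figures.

173 minutes

t½ = ln 2 / k = 0.69315 / 0.00552 ≈ 125.57 minutes.
Fraction remaining = 68.3/177.6 ≈ 0.38457.
n = log₂(177.6/68.3) = ln(2.6003)/ln 2 ≈ 1.3787 half-lives.
t = n × t½ = 1.3787 × 125.57 ≈ 173.12 minutes.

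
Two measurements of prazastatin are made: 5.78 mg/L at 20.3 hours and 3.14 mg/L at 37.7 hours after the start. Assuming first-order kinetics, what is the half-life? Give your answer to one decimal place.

19.8 hours

Over Δt = 37.7 − 20.3 = 17.4 hours, the level fell by a factor of 5.78/3.14 ≈ 1.8408.
n = log₂(1.8408) ≈ 0.8803 half-lives, so t½ = 17.4/0.8803 ≈ 19.766 hours.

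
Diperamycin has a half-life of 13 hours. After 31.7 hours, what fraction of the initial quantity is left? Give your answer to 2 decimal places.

n = 31.7/13 ≈ 2.4385 half-lives.
Fraction remaining = (1/2)^2.4385 ≈ 0.18448.

0.18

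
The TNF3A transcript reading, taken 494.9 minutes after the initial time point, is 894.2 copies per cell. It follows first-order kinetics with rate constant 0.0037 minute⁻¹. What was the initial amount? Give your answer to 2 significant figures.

5600 copies per cell

t½ = ln 2 / k = 0.69315 / 0.0037 ≈ 187.34 minutes.
Number of half-lives elapsed: n = 494.9/187.34 ≈ 2.6418.
A₀ = A × 2^n = 894.2 × 2^2.6418 = 894.2 × 6.2409 ≈ 5580.6 copies per cell.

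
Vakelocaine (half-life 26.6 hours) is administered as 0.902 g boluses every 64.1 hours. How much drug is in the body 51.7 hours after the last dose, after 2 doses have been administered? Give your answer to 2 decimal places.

0.28 g

The 2 doses were given 115.8, 51.7 hours ago.
Total = 0.902·(1/2)^(115.8/26.6) + 0.902·(1/2)^(51.7/26.6)
      = 0.044127 + 0.23449 ≈ 0.27862 g.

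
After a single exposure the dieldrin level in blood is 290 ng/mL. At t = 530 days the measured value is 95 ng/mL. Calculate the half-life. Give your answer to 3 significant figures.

A/A₀ = 95/290 ≈ 0.32759.
n = log₂(3.0526) ≈ 1.6101 half-lives elapsed in 530 days.
t½ = 530/1.6101 ≈ 329.18 days.

329 days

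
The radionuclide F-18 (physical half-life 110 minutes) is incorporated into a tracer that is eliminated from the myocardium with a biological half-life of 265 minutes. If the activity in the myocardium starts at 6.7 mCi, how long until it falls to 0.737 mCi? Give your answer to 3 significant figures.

1/t_eff = 1/t_phys + 1/t_biol = 1/110 + 1/265 = 0.012864 per minute.
t_eff = 110 × 265 / (110 + 265) ≈ 77.733 minutes.
n = log₂(6.7/0.737) ≈ 3.1844; t = 3.1844 × 77.733 ≈ 247.54 minutes.

248 minutes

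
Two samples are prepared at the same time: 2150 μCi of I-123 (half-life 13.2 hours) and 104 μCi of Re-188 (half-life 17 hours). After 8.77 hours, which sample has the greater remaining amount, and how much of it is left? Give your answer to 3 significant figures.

I-123: 2150 × (1/2)^0.66439 ≈ 1356.6 μCi.
Re-188: 104 × (1/2)^0.51588 ≈ 72.734 μCi.
I-123 has more remaining, at ≈ 1356.6 μCi.

I-123, 1360 μCi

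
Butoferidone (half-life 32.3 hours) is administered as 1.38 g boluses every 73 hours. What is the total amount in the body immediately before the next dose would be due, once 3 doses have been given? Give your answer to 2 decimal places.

0.36 g

The 3 doses were given 219, 146, 73 hours ago.
Total = 1.38·(1/2)^(219/32.3) + 1.38·(1/2)^(146/32.3) + 1.38·(1/2)^(73/32.3)
      = 0.012556 + 0.060143 + 0.28809 ≈ 0.36079 g.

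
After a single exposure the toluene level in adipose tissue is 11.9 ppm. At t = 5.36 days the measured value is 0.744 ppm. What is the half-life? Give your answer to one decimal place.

1.3 days

A/A₀ = 0.744/11.9 ≈ 0.062521.
n = log₂(15.995) ≈ 3.9995 half-lives elapsed in 5.36 days.
t½ = 5.36/3.9995 ≈ 1.3402 days.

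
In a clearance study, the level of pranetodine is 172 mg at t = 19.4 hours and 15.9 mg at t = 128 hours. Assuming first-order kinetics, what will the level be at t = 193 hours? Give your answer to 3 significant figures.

Over Δt = 128 − 19.4 = 108.6 hours, the level fell by a factor of 172/15.9 ≈ 10.818.
n = log₂(10.818) ≈ 3.4353 half-lives, so t½ = 108.6/3.4353 ≈ 31.613 hours.
From t = 128 to t = 193: 15.9 × (1/2)^((193−128)/31.613) ≈ 3.8233 mg.

3.82 mg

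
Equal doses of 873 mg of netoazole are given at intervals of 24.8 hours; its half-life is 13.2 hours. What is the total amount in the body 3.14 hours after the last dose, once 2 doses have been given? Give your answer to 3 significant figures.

The 2 doses were given 27.94, 3.14 hours ago.
Total = 873·(1/2)^(27.94/13.2) + 873·(1/2)^(3.14/13.2)
      = 201.3 + 740.3 ≈ 941.59 mg.

942 mg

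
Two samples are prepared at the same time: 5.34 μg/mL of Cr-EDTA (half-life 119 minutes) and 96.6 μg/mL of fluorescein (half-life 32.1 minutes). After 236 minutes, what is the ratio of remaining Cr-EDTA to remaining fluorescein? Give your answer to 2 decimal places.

2.28

Cr-EDTA: 5.34 × (1/2)^(236/119) = 5.34 × (1/2)^1.9832 ≈ 1.3506 μg/mL.
fluorescein: 96.6 × (1/2)^(236/32.1) = 96.6 × (1/2)^7.352 ≈ 0.59129 μg/mL.
Ratio ≈ 1.3506 / 0.59129 ≈ 2.2842.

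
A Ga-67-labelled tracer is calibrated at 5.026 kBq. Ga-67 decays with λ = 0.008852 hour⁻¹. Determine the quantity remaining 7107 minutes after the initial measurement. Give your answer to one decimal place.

t½ = ln 2 / λ = 0.69315 / 0.008852 ≈ 78.304 hours.
Convert the elapsed time: 7107 minutes = 118.45 hours.
Number of half-lives: n = 118.45/78.304 ≈ 1.5127.
Remaining = 5.026 × (1/2)^1.5127 = 5.026 × 0.35046 ≈ 1.7614 kBq.

1.8 kBq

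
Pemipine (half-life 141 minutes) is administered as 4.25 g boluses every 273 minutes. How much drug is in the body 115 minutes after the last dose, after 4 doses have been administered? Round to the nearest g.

3 g

The 4 doses were given 934, 661, 388, 115 minutes ago.
Total = 4.25·(1/2)^(934/141) + 4.25·(1/2)^(661/141) + 4.25·(1/2)^(388/141) + 4.25·(1/2)^(115/141)
      = 0.043086 + 0.16488 + 0.63099 + 2.4147 ≈ 3.2537 g.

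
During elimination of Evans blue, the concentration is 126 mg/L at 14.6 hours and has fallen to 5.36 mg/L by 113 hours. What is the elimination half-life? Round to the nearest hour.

Over Δt = 113 − 14.6 = 98.4 hours, the level fell by a factor of 126/5.36 ≈ 23.507.
n = log₂(23.507) ≈ 4.555 half-lives, so t½ = 98.4/4.555 ≈ 21.602 hours.

22 hours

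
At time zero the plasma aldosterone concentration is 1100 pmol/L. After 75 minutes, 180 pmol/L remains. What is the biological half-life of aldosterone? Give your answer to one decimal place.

A/A₀ = 180/1100 ≈ 0.16364.
n = log₂(6.1111) ≈ 2.6114 half-lives elapsed in 75 minutes.
t½ = 75/2.6114 ≈ 28.72 minutes.

28.7 minutes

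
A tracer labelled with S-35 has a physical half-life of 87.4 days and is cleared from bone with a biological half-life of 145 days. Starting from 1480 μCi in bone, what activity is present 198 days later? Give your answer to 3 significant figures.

119 μCi

1/t_eff = 1/t_phys + 1/t_biol = 1/87.4 + 1/145 = 0.018338 per day.
t_eff = 87.4 × 145 / (87.4 + 145) ≈ 54.531 days.
Remaining = 1480 × (1/2)^(198/54.531) = 1480 × (1/2)^3.631 ≈ 119.46 μCi.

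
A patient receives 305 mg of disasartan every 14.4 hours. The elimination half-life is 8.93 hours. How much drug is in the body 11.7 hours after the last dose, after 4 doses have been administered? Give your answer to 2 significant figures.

The 4 doses were given 54.9, 40.5, 26.1, 11.7 hours ago.
Total = 305·(1/2)^(54.9/8.93) + 305·(1/2)^(40.5/8.93) + 305·(1/2)^(26.1/8.93) + 305·(1/2)^(11.7/8.93)
      = 4.3015 + 13.154 + 40.223 + 123 ≈ 180.67 mg.

180 mg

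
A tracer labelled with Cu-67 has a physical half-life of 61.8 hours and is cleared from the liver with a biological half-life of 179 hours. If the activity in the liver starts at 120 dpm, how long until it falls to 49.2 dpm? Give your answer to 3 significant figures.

59.1 hours

1/t_eff = 1/t_phys + 1/t_biol = 1/61.8 + 1/179 = 0.021768 per hour.
t_eff = 61.8 × 179 / (61.8 + 179) ≈ 45.939 hours.
n = log₂(120/49.2) ≈ 1.2863; t = 1.2863 × 45.939 ≈ 59.092 hours.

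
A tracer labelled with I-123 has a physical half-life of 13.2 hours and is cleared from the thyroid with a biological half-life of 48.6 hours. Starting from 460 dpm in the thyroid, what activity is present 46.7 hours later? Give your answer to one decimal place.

1/t_eff = 1/t_phys + 1/t_biol = 1/13.2 + 1/48.6 = 0.096334 per hour.
t_eff = 13.2 × 48.6 / (13.2 + 48.6) ≈ 10.381 hours.
Remaining = 460 × (1/2)^(46.7/10.381) = 460 × (1/2)^4.4988 ≈ 20.346 dpm.

20.3 dpm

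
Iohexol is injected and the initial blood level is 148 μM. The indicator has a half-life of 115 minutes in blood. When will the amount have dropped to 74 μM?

115 minutes

74/148 = 1/2, so 1 half-life has elapsed.
t = 1 × 115 = 115 minutes.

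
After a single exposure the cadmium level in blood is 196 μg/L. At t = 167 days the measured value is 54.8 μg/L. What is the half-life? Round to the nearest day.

A/A₀ = 54.8/196 ≈ 0.27959.
n = log₂(3.5766) ≈ 1.8386 half-lives elapsed in 167 days.
t½ = 167/1.8386 ≈ 90.83 days.

91 days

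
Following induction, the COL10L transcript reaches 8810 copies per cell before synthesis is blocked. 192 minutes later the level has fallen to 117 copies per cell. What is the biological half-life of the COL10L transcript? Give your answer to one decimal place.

A/A₀ = 117/8810 ≈ 0.01328.
n = log₂(75.299) ≈ 6.2346 half-lives elapsed in 192 minutes.
t½ = 192/6.2346 ≈ 30.796 minutes.

30.8 minutes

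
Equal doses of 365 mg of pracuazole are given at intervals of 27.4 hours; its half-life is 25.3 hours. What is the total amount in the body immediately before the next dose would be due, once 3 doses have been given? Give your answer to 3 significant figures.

The 3 doses were given 82.2, 54.8, 27.4 hours ago.
Total = 365·(1/2)^(82.2/25.3) + 365·(1/2)^(54.8/25.3) + 365·(1/2)^(27.4/25.3)
      = 38.392 + 81.332 + 172.3 ≈ 292.02 mg.

292 mg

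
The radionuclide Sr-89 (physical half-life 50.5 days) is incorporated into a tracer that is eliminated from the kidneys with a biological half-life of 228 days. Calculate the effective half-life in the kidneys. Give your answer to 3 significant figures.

1/t_eff = 1/t_phys + 1/t_biol = 1/50.5 + 1/228 = 0.024188 per day.
t_eff = 50.5 × 228 / (50.5 + 228) ≈ 41.343 days.

41.3 days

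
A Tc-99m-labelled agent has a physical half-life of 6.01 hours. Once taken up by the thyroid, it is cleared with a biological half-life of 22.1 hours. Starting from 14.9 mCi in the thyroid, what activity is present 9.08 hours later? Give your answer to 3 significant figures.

1/t_eff = 1/t_phys + 1/t_biol = 1/6.01 + 1/22.1 = 0.21164 per hour.
t_eff = 6.01 × 22.1 / (6.01 + 22.1) ≈ 4.725 hours.
Remaining = 14.9 × (1/2)^(9.08/4.725) = 14.9 × (1/2)^1.9217 ≈ 3.9328 mCi.

3.93 mCi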